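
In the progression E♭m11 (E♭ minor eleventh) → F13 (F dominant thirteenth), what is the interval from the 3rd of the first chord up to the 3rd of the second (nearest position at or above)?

E♭m11 (E♭ minor eleventh) has G♭ as its 3rd, and F13 (F dominant thirteenth) has A as its 3rd.
From G♭ to A: 3 semitones over a second = augmented.

augmented second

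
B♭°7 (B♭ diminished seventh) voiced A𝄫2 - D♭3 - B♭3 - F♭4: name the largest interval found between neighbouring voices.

Adjacent intervals: A𝄫2→D♭3 = augmented fourth; D♭3→B♭3 = major sixth; B♭3→F♭4 = diminished fifth.
The largest is D♭3 to B♭3, a major sixth (9 semitones).

M6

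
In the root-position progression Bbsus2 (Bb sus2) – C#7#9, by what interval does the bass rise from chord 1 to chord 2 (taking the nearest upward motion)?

A2

The roots are Bb and C#.
Bb up to C# is 3 semitones, a half step wider than a major second, so the interval is augmented.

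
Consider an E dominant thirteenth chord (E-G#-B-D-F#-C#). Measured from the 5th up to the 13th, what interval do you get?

major ninth

So we need the interval from B up to C#.
From B to C# is 14 semitones, exactly the major ninth.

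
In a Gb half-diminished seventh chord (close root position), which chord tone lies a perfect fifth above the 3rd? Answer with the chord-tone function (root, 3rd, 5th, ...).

The chord tones of Gbm7b5 are Gb Bbb Dbb Fb.
The 3rd is Bbb. A perfect fifth above Bbb is Fb.
Fb is the chord's 7th.

7th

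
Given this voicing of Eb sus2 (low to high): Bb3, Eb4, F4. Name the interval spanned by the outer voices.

The outer voices are Bb3 and F4.
From Bb to F is 7 semitones, exactly the perfect fifth.

perfect fifth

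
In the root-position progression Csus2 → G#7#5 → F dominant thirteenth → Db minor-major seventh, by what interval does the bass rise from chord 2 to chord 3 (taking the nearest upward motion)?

The roots are G# and F.
From G# to F: 9 semitones over a seventh = diminished.

diminished seventh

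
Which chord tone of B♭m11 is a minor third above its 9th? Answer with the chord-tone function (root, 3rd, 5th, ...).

B♭m11 is spelled B♭–D♭–F–A♭–C–E♭.
The 9th is C. A minor third above C is E♭.
E♭ is the chord's 11th.

11th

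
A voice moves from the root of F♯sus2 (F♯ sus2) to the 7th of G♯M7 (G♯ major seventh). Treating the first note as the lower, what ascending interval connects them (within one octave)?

F♯sus2 (F♯ sus2) has F♯ as its root, and G♯M7 (G♯ major seventh) has F𝄪 as its 7th.
1 letter names make it a unison; at 1 semitone (a half step wider than perfect) the quality is augmented.

A1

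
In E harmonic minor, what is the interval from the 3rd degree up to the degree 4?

E harmonic minor: E F♯ G A B C D♯.
3rd degree = G; 4th degree = A.
G up to A spans 2 letter names and 2 semitones — a major second.

major 2nd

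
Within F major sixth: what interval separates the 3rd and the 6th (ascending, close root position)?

The chord tones of F major sixth are F–A–C–D.
That puts A below D.
From A to D is 5 semitones, exactly the perfect fourth.

perfect fourth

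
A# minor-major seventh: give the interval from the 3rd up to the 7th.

Spelling the chord: A#, C#, E#, G##.
So we need the interval from C# up to G##.
From C# to G##: 8 semitones over a fifth = augmented.

augmented fifth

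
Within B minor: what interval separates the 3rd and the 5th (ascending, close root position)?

major third

Spelling the chord: B-D-F#.
That puts D below F#.
From D to F# is 4 semitones, exactly the major third.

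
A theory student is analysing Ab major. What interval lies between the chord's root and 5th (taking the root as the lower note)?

Spelling the chord: Ab–C–Eb.
The root is Ab and the 5th is Eb.
Ab up to Eb spans 5 letter names and 7 semitones — a perfect fifth.

perfect fifth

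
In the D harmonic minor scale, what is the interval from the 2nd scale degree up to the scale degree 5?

Spelling the D harmonic minor scale: D E F G A Bb C#.
That puts E below A.
E up to A spans 4 letter names and 5 semitones — a perfect fourth.

perfect fourth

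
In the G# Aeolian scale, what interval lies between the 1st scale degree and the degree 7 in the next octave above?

minor fourteenth

Spelling the G# Aeolian scale: G# A# B C# D# E F#.
1st scale degree = G#; 7th scale degree (up an octave) = F#.
14 letter names make it a fourteenth; at 22 semitones (a half step narrower than major) the quality is minor.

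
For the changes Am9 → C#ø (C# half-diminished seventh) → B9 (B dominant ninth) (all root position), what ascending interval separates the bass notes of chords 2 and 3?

The roots are C# and B.
7 letter names make it a seventh; at 10 semitones (a half step narrower than major) the quality is minor.

minor 7th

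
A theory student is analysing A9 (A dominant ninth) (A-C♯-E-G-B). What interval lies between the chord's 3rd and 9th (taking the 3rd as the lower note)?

minor seventh

The 3rd is C♯ and the 9th is B.
C♯ up to B is 10 semitones, a half step narrower than a major seventh, so the interval is minor.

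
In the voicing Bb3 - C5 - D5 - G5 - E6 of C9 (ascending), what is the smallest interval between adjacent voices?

major second

Adjacent intervals: Bb3→C5 = major ninth; C5→D5 = major second; D5→G5 = perfect fourth; G5→E6 = major sixth.
The smallest is C5 to D5, a major second (2 semitones).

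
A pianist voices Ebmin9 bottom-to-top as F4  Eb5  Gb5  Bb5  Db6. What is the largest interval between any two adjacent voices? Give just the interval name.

minor 7th

Adjacent intervals: F4→Eb5 = minor seventh; Eb5→Gb5 = minor third; Gb5→Bb5 = major third; Bb5→Db6 = minor third.
The largest is F4 to Eb5, a minor seventh (10 semitones).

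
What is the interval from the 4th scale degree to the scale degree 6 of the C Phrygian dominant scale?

minor 3rd

The scale runs C Db E F G Ab Bb.
So we need the interval from F up to Ab.
3 letter names make it a third; at 3 semitones (a half step narrower than major) the quality is minor.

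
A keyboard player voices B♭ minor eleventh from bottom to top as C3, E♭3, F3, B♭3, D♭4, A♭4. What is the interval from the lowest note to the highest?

minor 13th

The outer voices are C3 and A♭4.
From C to A♭: 20 semitones over a thirteenth = minor.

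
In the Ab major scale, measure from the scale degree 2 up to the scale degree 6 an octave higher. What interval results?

perfect twelfth

The scale runs Ab Bb C Db Eb F G.
Scale degree 2 = Bb; scale degree 6 (up an octave) = F.
From Bb to F is 19 semitones, exactly the perfect twelfth.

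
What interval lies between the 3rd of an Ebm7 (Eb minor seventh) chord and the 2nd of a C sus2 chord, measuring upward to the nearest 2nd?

augmented fifth

Ebm7 (Eb minor seventh) has Gb as its 3rd, and C sus2 has D as its 2nd.
Gb up to D is 8 semitones, a half step wider than a perfect fifth, so the interval is augmented.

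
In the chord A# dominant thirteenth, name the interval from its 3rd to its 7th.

The chord tones of A#13 (A# dominant thirteenth) are A#–C##–E#–G#–B#–F##.
So we need the interval from C## up to G#.
From C## to G#: 6 semitones over a fifth = diminished.
This 3–7 tritone is the characteristic tension at the heart of the dominant sound.

diminished fifth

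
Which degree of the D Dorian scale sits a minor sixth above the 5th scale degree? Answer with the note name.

F

The scale is D E F G A B C.
The 5th scale degree is A; a minor sixth above that is F — scale degree 3.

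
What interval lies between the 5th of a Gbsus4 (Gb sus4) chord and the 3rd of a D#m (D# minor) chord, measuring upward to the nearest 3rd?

The 5th of Gbsus4 (Gb sus4) is Db; the 3rd of D#m (D# minor) is F#.
3 letter names make it a third; at 5 semitones (a half step wider than major) the quality is augmented.

augmented third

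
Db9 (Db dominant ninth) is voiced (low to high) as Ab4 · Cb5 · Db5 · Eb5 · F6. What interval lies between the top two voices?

major 9th

Those voices are Eb5 and F6.
From Eb to F is 14 semitones, exactly the major ninth.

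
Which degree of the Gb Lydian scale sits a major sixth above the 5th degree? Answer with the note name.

Bb

The scale is Gb Ab Bb C Db Eb F.
The 5th degree is Db; a major sixth above that is Bb — scale degree 3.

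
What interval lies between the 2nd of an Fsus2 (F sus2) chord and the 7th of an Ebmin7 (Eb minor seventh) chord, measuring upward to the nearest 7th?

The 2nd of Fsus2 (F sus2) is G; the 7th of Ebmin7 (Eb minor seventh) is Db.
5 letter names make it a fifth; at 6 semitones (a half step narrower than perfect) the quality is diminished.

diminished 5th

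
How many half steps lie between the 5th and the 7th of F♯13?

The chord tones of F♯13 are F♯, A♯, C♯, E, G♯, D♯.
C♯ to E is a minor third: 3 semitones.

3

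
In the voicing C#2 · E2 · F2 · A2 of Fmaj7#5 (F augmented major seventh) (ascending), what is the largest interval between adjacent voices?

Adjacent intervals: C#2→E2 = minor third; E2→F2 = minor second; F2→A2 = major third.
The largest is F2 to A2, a major third (4 semitones).

M3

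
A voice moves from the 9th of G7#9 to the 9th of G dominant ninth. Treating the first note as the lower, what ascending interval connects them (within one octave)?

G7#9 has A♯ as its 9th, and G dominant ninth has A as its 9th.
A♯ up to A is 11 semitones, a half step narrower than a perfect octave, so the interval is diminished.

diminished 8th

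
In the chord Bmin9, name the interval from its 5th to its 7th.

Spelling the chord: B, D, F#, A, C#.
That puts F# below A.
F# up to A is 3 semitones, a half step narrower than a major third, so the interval is minor.

minor 3rd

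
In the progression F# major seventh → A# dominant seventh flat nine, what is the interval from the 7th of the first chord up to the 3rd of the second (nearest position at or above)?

major 6th

F# major seventh has E# as its 7th, and A# dominant seventh flat nine has C## as its 3rd.
E# up to C## spans 6 letter names and 9 semitones — a major sixth.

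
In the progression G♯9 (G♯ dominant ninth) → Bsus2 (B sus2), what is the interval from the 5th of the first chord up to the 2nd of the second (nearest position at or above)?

The 5th of G♯9 (G♯ dominant ninth) is D♯; the 2nd of Bsus2 (B sus2) is C♯.
From D♯ to C♯: 10 semitones over a seventh = minor.

minor 7th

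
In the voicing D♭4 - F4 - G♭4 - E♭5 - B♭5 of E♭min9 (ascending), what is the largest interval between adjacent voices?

major sixth

Adjacent intervals: D♭4→F4 = major third; F4→G♭4 = minor second; G♭4→E♭5 = major sixth; E♭5→B♭5 = perfect fifth.
The largest is G♭4 to E♭5, a major sixth (9 semitones).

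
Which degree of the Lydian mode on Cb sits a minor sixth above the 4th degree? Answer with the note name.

Db

The scale is Cb Db Eb F Gb Ab Bb.
The 4th degree is F; a minor sixth above that is Db — scale degree 2.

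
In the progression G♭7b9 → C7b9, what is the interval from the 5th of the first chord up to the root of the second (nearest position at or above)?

The 5th of G♭7b9 is D♭; the root of C7b9 is C.
From D♭ to C is 11 semitones, exactly the major seventh.

major 7th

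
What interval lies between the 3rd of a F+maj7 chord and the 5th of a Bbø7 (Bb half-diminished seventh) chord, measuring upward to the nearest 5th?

F+maj7 has A as its 3rd, and Bbø7 (Bb half-diminished seventh) has Fb as its 5th.
From A to Fb: 7 semitones over a sixth = diminished.

diminished sixth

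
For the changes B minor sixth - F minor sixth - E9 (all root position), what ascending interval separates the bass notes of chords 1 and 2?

diminished 5th

The roots are B and F.
5 letter names make it a fifth; at 6 semitones (a half step narrower than perfect) the quality is diminished.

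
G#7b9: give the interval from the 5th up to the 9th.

G#7b9: G#, B#, D#, F#, A.
That puts D# below A.
From D# to A: 6 semitones over a fifth = diminished.

d5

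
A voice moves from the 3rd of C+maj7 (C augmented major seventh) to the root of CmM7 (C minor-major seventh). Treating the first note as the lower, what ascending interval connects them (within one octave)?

minor sixth

The 3rd of C+maj7 (C augmented major seventh) is E; the root of CmM7 (C minor-major seventh) is C.
E up to C is 8 semitones, a half step narrower than a major sixth, so the interval is minor.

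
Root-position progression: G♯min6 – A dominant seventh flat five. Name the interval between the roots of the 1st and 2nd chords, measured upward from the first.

minor second

The roots are G♯ and A.
G♯ up to A is 1 semitone, a half step narrower than a major second, so the interval is minor.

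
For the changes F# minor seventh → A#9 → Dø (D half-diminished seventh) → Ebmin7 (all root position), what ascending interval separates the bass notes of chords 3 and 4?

The roots are D and Eb.
2 letter names make it a second; at 1 semitone (a half step narrower than major) the quality is minor.

minor second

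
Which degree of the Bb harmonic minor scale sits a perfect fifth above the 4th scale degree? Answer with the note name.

Bb

The scale is Bb C Db Eb F Gb A.
The 4th scale degree is Eb; a perfect fifth above that is Bb — scale degree 1.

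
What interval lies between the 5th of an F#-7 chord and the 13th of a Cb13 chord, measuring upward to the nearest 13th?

diminished 6th

The 5th of F#-7 is C#; the 13th of Cb13 is Ab.
6 letter names make it a sixth; at 7 semitones (a whole step narrower than major) the quality is diminished.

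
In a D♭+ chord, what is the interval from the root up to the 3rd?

major third

Spelling the chord: D♭ F A.
Root = D♭; 3rd = F.
Counting 3 letters and 4 half steps from D♭ gives a major third.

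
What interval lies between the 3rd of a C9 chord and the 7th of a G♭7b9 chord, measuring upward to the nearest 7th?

The 3rd of C9 is E; the 7th of G♭7b9 is F♭.
From E to F♭: 0 semitones over a second = diminished.

diminished 2nd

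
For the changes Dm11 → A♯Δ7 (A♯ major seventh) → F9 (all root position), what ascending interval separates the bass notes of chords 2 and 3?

The roots are A♯ and F.
A♯ up to F is 7 semitones, a whole step narrower than a major sixth, so the interval is diminished.

d6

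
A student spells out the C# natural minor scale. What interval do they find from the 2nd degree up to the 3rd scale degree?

minor second

C# natural minor: C# D# E F# G# A B.
So we need the interval from D# up to E.
D# up to E is 1 semitone, a half step narrower than a major second, so the interval is minor.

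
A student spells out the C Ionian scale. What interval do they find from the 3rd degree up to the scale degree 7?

perfect 5th

The scale runs C D E F G A B.
3rd degree = E; 7th scale degree = B.
E up to B spans 5 letter names and 7 semitones — a perfect fifth.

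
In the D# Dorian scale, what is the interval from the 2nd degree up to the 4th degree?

The scale runs D# E# F# G# A# B# C#.
So we need the interval from E# up to G#.
From E# to G#: 3 semitones over a third = minor.

minor third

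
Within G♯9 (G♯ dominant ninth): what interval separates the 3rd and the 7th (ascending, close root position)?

diminished fifth

Spelling the chord: G♯, B♯, D♯, F♯, A♯.
The 3rd is B♯ and the 7th is F♯.
From B♯ to F♯: 6 semitones over a fifth = diminished.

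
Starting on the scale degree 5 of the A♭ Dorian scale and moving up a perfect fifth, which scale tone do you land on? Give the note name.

The scale is A♭ B♭ C♭ D♭ E♭ F G♭.
The scale degree 5 is E♭; a perfect fifth above that is B♭ — scale degree 2.

Bb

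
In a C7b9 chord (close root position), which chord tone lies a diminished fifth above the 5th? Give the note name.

Spelling the chord: C-E-G-Bb-Db.
The 5th is G. A diminished fifth above G is Db.
Db is the chord's 9th.

Db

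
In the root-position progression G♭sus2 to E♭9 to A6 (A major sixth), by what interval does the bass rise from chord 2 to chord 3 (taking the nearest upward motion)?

The roots are E♭ and A.
4 letter names make it a fourth; at 6 semitones (a half step wider than perfect) the quality is augmented.

A4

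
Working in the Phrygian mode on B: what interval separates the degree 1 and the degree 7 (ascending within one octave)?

B phrygian: B C D E F# G A.
Degree 1 = B; 7th scale degree = A.
7 letter names make it a seventh; at 10 semitones (a half step narrower than major) the quality is minor.

minor seventh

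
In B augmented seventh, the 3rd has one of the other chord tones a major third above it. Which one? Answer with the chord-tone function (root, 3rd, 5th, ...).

B+7: B D♯ F𝄪 A.
The 3rd is D♯. A major third above D♯ is F𝄪.
F𝄪 is the chord's 5th.

5th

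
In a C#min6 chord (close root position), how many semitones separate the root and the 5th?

Spelling the chord: C#, E, G#, A#.
C# to G# is a perfect fifth: 7 semitones.

7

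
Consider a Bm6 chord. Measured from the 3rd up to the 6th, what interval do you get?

Bm6 is spelled B D F♯ G♯.
3rd = D; 6th = G♯.
D up to G♯ is 6 semitones, a half step wider than a perfect fourth, so the interval is augmented.

A4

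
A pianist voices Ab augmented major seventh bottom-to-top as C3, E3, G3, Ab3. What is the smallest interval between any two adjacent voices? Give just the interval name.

Adjacent intervals: C3→E3 = major third; E3→G3 = minor third; G3→Ab3 = minor second.
The smallest is G3 to Ab3, a minor second (1 semitone).

minor second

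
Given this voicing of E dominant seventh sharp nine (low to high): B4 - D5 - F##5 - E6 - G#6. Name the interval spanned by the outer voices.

major thirteenth

The outer voices are B4 and G#6.
B up to G# spans 13 letter names and 21 semitones — a major thirteenth.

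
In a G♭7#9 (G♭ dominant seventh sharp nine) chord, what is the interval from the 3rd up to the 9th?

Spelling the chord: G♭ B♭ D♭ F♭ A.
3rd = B♭; 9th = A.
Counting 7 letters and 11 half steps from B♭ gives a major seventh.

major seventh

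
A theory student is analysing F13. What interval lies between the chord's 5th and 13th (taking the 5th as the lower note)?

F13 (F dominant thirteenth): F-A-C-E♭-G-D.
5th = C; 13th = D.
Counting 9 letters and 14 half steps from C gives a major ninth.

major ninth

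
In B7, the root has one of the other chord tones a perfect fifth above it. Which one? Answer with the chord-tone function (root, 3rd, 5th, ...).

5th

B dominant seventh: B, D♯, F♯, A.
The root is B. A perfect fifth above B is F♯.
F♯ is the chord's 5th.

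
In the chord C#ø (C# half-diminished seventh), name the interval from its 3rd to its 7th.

C#ø7 (C# half-diminished seventh) is spelled C#–E–G–B.
3rd = E; 7th = B.
Counting 5 letters and 7 half steps from E gives a perfect fifth.

perfect fifth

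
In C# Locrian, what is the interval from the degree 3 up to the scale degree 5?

The scale runs C# D E F# G A B.
The degree 3 is E and the scale degree 5 is G.
From E to G: 3 semitones over a third = minor.

m3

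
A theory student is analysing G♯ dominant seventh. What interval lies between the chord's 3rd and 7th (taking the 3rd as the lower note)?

diminished fifth

G♯7: G♯ B♯ D♯ F♯.
The 3rd is B♯ and the 7th is F♯.
From B♯ to F♯: 6 semitones over a fifth = diminished.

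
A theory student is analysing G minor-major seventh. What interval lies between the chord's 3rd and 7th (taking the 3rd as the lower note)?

augmented 5th

Spelling the chord: G–B♭–D–F♯.
That puts B♭ below F♯.
B♭ up to F♯ is 8 semitones, a half step wider than a perfect fifth, so the interval is augmented.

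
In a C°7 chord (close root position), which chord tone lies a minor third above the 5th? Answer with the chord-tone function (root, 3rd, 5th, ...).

7th

C°7 (C diminished seventh) is spelled C-E♭-G♭-B𝄫.
The 5th is G♭. A minor third above G♭ is B𝄫.
B𝄫 is the chord's 7th.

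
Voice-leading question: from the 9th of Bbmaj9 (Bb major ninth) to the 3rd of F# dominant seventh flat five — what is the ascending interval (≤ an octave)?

augmented sixth

Bbmaj9 (Bb major ninth) has C as its 9th, and F# dominant seventh flat five has A# as its 3rd.
6 letter names make it a sixth; at 10 semitones (a half step wider than major) the quality is augmented.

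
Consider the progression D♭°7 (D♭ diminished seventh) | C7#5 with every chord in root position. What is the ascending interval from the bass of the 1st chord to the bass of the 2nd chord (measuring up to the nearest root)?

major 7th

The roots are D♭ and C.
D♭ up to C spans 7 letter names and 11 semitones — a major seventh.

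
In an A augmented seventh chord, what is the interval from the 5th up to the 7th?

A7#5 (A augmented seventh) is spelled A–C♯–E♯–G.
The 5th is E♯ and the 7th is G.
From E♯ to G: 2 semitones over a third = diminished.

d3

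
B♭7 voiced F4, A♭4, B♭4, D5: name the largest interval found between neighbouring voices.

Adjacent intervals: F4→A♭4 = minor third; A♭4→B♭4 = major second; B♭4→D5 = major third.
The largest is B♭4 to D5, a major third (4 semitones).

M3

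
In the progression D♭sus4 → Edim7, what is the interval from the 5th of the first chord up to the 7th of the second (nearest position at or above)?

perfect fourth

The 5th of D♭sus4 is A♭; the 7th of Edim7 is D♭.
From A♭ to D♭ is 5 semitones, exactly the perfect fourth.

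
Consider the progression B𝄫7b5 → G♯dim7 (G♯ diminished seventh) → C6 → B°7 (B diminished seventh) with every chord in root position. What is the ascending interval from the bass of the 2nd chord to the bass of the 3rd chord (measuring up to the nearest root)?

The roots are G♯ and C.
G♯ up to C is 4 semitones, a half step narrower than a perfect fourth, so the interval is diminished.

diminished 4th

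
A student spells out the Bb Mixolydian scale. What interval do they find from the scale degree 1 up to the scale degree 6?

major 6th

Spelling the Bb Mixolydian scale: Bb C D Eb F G Ab.
That puts Bb below G.
Bb up to G spans 6 letter names and 9 semitones — a major sixth.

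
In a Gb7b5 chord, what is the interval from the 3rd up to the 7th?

diminished fifth

Gb dominant seventh flat five: Gb Bb Dbb Fb.
So we need the interval from Bb up to Fb.
5 letter names make it a fifth; at 6 semitones (a half step narrower than perfect) the quality is diminished.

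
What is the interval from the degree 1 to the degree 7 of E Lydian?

The scale runs E F♯ G♯ A♯ B C♯ D♯.
That puts E below D♯.
From E to D♯ is 11 semitones, exactly the major seventh.

major seventh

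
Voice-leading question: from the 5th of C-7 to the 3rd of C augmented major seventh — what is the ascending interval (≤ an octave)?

major 6th

C-7 has G as its 5th, and C augmented major seventh has E as its 3rd.
From G to E is 9 semitones, exactly the major sixth.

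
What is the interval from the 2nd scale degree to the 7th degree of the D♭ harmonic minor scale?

D♭ harmonic minor: D♭ E♭ F♭ G♭ A♭ B𝄫 C.
The 2nd scale degree is E♭ and the 7th degree is C.
E♭ up to C spans 6 letter names and 9 semitones — a major sixth.

M6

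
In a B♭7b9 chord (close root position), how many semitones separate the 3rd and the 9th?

9

The chord tones of B♭7b9 are B♭, D, F, A♭, C♭.
D to C♭ is a diminished seventh: 9 semitones.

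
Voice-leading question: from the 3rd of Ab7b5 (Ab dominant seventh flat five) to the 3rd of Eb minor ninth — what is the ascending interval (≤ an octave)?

diminished 5th

Ab7b5 (Ab dominant seventh flat five) has C as its 3rd, and Eb minor ninth has Gb as its 3rd.
C up to Gb is 6 semitones, a half step narrower than a perfect fifth, so the interval is diminished.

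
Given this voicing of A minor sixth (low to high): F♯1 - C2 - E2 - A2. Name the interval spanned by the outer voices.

minor tenth

The outer voices are F♯1 and A2.
F♯ up to A is 15 semitones, a half step narrower than a major tenth, so the interval is minor.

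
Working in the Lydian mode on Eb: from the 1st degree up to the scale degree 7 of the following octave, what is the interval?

major 14th

The scale runs Eb F G A Bb C D.
So we need the interval from Eb up to D.
Counting 14 letters and 23 half steps from Eb gives a major fourteenth.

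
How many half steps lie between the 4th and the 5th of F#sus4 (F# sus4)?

The chord tones of F# sus4 are F#, B, C#.
B to C# is a major second: 2 semitones.

2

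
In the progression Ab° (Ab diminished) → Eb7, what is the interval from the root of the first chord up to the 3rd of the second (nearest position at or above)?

Ab° (Ab diminished) has Ab as its root, and Eb7 has G as its 3rd.
Counting 7 letters and 11 half steps from Ab gives a major seventh.

major seventh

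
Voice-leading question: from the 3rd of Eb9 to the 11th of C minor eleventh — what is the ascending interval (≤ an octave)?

The 3rd of Eb9 is G; the 11th of C minor eleventh is F.
7 letter names make it a seventh; at 10 semitones (a half step narrower than major) the quality is minor.

minor seventh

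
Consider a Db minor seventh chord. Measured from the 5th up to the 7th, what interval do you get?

Db-7 is spelled Db–Fb–Ab–Cb.
5th = Ab; 7th = Cb.
3 letter names make it a third; at 3 semitones (a half step narrower than major) the quality is minor.

minor third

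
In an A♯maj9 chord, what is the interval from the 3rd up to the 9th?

minor seventh

A♯ major ninth: A♯ C𝄪 E♯ G𝄪 B♯.
The 3rd is C𝄪 and the 9th is B♯.
7 letter names make it a seventh; at 10 semitones (a half step narrower than major) the quality is minor.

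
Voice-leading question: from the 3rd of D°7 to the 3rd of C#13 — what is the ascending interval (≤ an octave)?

A7

The 3rd of D°7 is F; the 3rd of C#13 is E#.
From F to E#: 12 semitones over a seventh = augmented.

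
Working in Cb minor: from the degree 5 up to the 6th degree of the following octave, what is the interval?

minor ninth

Spelling Cb minor: Cb Db Ebb Fb Gb Abb Bbb.
So we need the interval from Gb up to Abb.
9 letter names make it a ninth; at 13 semitones (a half step narrower than major) the quality is minor.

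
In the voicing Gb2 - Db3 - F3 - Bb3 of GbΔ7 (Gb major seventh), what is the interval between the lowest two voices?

Those voices are Gb2 and Db3.
Gb up to Db spans 5 letter names and 7 semitones — a perfect fifth.

perfect fifth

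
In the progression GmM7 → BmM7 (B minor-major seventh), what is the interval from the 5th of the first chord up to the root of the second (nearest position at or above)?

GmM7 has D as its 5th, and BmM7 (B minor-major seventh) has B as its root.
D up to B spans 6 letter names and 9 semitones — a major sixth.

major 6th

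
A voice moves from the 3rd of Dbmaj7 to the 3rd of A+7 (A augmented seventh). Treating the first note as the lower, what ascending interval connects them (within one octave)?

Dbmaj7 has F as its 3rd, and A+7 (A augmented seventh) has C# as its 3rd.
5 letter names make it a fifth; at 8 semitones (a half step wider than perfect) the quality is augmented.

augmented fifth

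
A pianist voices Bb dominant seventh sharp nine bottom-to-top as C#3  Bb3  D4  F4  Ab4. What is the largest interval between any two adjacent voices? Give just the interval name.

diminished 7th

Adjacent intervals: C#3→Bb3 = diminished seventh; Bb3→D4 = major third; D4→F4 = minor third; F4→Ab4 = minor third.
The largest is C#3 to Bb3, a diminished seventh (9 semitones).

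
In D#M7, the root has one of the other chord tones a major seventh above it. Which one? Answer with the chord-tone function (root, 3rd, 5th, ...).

7th

D#Δ7: D#-F##-A#-C##.
The root is D#. A major seventh above D# is C##.
C## is the chord's 7th.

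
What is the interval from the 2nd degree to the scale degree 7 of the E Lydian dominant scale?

minor sixth

The scale runs E F# G# A# B C# D.
2nd degree = F#; degree 7 = D.
From F# to D: 8 semitones over a sixth = minor.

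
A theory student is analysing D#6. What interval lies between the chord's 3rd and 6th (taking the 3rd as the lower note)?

perfect fourth

The chord tones of D# major sixth are D#–F##–A#–B#.
3rd = F##; 6th = B#.
From F## to B# is 5 semitones, exactly the perfect fourth.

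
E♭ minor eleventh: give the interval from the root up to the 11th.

E♭m11 is spelled E♭–G♭–B♭–D♭–F–A♭.
The root is E♭ and the 11th is A♭.
E♭ up to A♭ spans 11 letter names and 17 semitones — a perfect eleventh.

P11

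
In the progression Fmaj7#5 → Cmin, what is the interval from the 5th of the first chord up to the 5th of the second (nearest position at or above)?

d5

Fmaj7#5 has C♯ as its 5th, and Cmin has G as its 5th.
From C♯ to G: 6 semitones over a fifth = diminished.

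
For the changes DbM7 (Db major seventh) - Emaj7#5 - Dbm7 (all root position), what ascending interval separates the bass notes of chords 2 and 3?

diminished seventh

The roots are E and Db.
From E to Db: 9 semitones over a seventh = diminished.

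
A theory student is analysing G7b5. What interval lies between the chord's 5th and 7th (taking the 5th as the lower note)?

major 3rd

G7b5 (G dominant seventh flat five) is spelled G, B, Db, F.
5th = Db; 7th = F.
Counting 3 letters and 4 half steps from Db gives a major third.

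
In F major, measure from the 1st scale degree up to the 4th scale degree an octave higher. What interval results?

Spelling F major: F G A Bb C D E.
So we need the interval from F up to Bb.
Counting 11 letters and 17 half steps from F gives a perfect eleventh.

P11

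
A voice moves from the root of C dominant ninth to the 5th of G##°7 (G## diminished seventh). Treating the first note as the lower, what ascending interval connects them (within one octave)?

augmented second

The root of C dominant ninth is C; the 5th of G##°7 (G## diminished seventh) is D#.
C up to D# is 3 semitones, a half step wider than a major second, so the interval is augmented.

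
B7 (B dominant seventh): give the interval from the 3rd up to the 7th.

B7 is spelled B, D♯, F♯, A.
So we need the interval from D♯ up to A.
D♯ up to A is 6 semitones, a half step narrower than a perfect fifth, so the interval is diminished.

diminished fifth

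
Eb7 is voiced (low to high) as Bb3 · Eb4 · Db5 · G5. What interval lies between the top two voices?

augmented fourth

Those voices are Db5 and G5.
From Db to G: 6 semitones over a fourth = augmented.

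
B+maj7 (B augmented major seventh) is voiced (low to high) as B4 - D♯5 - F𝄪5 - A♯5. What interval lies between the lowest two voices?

major third

Those voices are B4 and D♯5.
Counting 3 letters and 4 half steps from B gives a major third.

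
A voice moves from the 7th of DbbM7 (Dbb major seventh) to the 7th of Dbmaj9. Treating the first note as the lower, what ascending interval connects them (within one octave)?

A1

DbbM7 (Dbb major seventh) has Cb as its 7th, and Dbmaj9 has C as its 7th.
From Cb to C: 1 semitone over a unison = augmented.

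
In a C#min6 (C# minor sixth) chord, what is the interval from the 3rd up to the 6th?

C#m6 (C# minor sixth): C#, E, G#, A#.
So we need the interval from E up to A#.
4 letter names make it a fourth; at 6 semitones (a half step wider than perfect) the quality is augmented.

augmented fourth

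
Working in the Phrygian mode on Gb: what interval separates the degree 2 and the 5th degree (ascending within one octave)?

The scale runs Gb Abb Bbb Cb Db Ebb Fb.
Degree 2 = Abb; degree 5 = Db.
4 letter names make it a fourth; at 6 semitones (a half step wider than perfect) the quality is augmented.

augmented fourth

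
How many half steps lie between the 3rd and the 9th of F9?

The chord tones of F dominant ninth are F A C Eb G.
A to G is a minor seventh: 10 semitones.

10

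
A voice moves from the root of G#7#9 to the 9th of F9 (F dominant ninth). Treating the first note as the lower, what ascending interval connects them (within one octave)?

The root of G#7#9 is G#; the 9th of F9 (F dominant ninth) is G.
8 letter names make it an octave; at 11 semitones (a half step narrower than perfect) the quality is diminished.

diminished octave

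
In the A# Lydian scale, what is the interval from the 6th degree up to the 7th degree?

Spelling the A# Lydian scale: A# B# C## D## E# F## G##.
So we need the interval from F## up to G##.
Counting 2 letters and 2 half steps from F## gives a major second.

major 2nd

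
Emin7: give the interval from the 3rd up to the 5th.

major 3rd

Em7 is spelled E, G, B, D.
The 3rd is G and the 5th is B.
G up to B spans 3 letter names and 4 semitones — a major third.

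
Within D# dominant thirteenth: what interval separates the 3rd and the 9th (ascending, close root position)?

minor seventh

D#13 is spelled D#–F##–A#–C#–E#–B#.
3rd = F##; 9th = E#.
7 letter names make it a seventh; at 10 semitones (a half step narrower than major) the quality is minor.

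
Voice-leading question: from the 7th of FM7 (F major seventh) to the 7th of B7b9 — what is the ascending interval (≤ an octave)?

perfect 4th

FM7 (F major seventh) has E as its 7th, and B7b9 has A as its 7th.
E up to A spans 4 letter names and 5 semitones — a perfect fourth.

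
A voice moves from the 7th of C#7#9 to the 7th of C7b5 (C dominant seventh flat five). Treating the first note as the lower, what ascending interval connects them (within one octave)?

d8

C#7#9 has B as its 7th, and C7b5 (C dominant seventh flat five) has Bb as its 7th.
From B to Bb: 11 semitones over an octave = diminished.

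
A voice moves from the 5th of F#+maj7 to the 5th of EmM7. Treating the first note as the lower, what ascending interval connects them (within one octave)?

F#+maj7 has C## as its 5th, and EmM7 has B as its 5th.
7 letter names make it a seventh; at 9 semitones (a whole step narrower than major) the quality is diminished.

diminished seventh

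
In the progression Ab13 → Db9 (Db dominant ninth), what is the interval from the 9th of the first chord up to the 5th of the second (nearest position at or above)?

minor seventh

The 9th of Ab13 is Bb; the 5th of Db9 (Db dominant ninth) is Ab.
Bb up to Ab is 10 semitones, a half step narrower than a major seventh, so the interval is minor.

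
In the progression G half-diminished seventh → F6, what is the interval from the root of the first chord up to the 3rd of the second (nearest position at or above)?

The root of G half-diminished seventh is G; the 3rd of F6 is A.
G up to A spans 2 letter names and 2 semitones — a major second.

major 2nd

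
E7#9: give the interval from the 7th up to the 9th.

augmented third

E dominant seventh sharp nine: E-G#-B-D-F##.
7th = D; 9th = F##.
From D to F##: 5 semitones over a third = augmented.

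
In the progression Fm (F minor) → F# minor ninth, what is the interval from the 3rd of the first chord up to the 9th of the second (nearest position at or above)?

The 3rd of Fm (F minor) is Ab; the 9th of F# minor ninth is G#.
Ab up to G# is 12 semitones, a half step wider than a major seventh, so the interval is augmented.

augmented seventh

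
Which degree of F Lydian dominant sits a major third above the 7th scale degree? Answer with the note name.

G

The scale is F G A B C D E♭.
The 7th scale degree is E♭; a major third above that is G — scale degree 2.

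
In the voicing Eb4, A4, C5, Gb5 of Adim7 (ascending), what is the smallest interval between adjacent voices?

Adjacent intervals: Eb4→A4 = augmented fourth; A4→C5 = minor third; C5→Gb5 = diminished fifth.
The smallest is A4 to C5, a minor third (3 semitones).

minor third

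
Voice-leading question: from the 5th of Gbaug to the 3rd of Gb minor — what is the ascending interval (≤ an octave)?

d6

Gbaug has D as its 5th, and Gb minor has Bbb as its 3rd.
From D to Bbb: 7 semitones over a sixth = diminished.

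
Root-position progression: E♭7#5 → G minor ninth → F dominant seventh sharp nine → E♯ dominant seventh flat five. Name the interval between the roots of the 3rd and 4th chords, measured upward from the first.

The roots are F and E♯.
7 letter names make it a seventh; at 12 semitones (a half step wider than major) the quality is augmented.

augmented 7th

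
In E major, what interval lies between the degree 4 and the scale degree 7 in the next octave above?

Spelling E major: E F# G# A B C# D#.
That puts A below D#.
11 letter names make it an eleventh; at 18 semitones (a half step wider than perfect) the quality is augmented.

augmented eleventh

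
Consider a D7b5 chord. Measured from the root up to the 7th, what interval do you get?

minor 7th

The chord tones of D7b5 (D dominant seventh flat five) are D–F♯–A♭–C.
That puts D below C.
7 letter names make it a seventh; at 10 semitones (a half step narrower than major) the quality is minor.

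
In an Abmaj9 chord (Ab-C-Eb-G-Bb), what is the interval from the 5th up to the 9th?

5th = Eb; 9th = Bb.
Counting 5 letters and 7 half steps from Eb gives a perfect fifth.

perfect 5th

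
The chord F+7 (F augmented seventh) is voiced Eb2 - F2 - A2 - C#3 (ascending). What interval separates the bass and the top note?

The outer voices are Eb2 and C#3.
Eb up to C# is 10 semitones, a half step wider than a major sixth, so the interval is augmented.

augmented sixth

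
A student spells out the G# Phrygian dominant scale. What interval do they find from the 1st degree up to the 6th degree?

The scale runs G# A B# C# D# E F#.
1st degree = G#; 6th degree = E.
6 letter names make it a sixth; at 8 semitones (a half step narrower than major) the quality is minor.

m6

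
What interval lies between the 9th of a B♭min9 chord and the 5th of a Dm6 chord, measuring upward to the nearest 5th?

B♭min9 has C as its 9th, and Dm6 has A as its 5th.
C up to A spans 6 letter names and 9 semitones — a major sixth.

major sixth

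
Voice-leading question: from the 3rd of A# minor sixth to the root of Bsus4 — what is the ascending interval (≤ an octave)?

The 3rd of A# minor sixth is C#; the root of Bsus4 is B.
From C# to B: 10 semitones over a seventh = minor.

m7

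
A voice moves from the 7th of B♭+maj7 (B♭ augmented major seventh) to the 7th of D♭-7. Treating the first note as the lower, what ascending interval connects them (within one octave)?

diminished third

The 7th of B♭+maj7 (B♭ augmented major seventh) is A; the 7th of D♭-7 is C♭.
3 letter names make it a third; at 2 semitones (a whole step narrower than major) the quality is diminished.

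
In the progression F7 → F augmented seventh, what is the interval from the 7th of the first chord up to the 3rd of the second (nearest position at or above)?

The 7th of F7 is E♭; the 3rd of F augmented seventh is A.
4 letter names make it a fourth; at 6 semitones (a half step wider than perfect) the quality is augmented.

A4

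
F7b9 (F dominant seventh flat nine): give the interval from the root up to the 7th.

F7b9 (F dominant seventh flat nine) is spelled F–A–C–E♭–G♭.
So we need the interval from F up to E♭.
From F to E♭: 10 semitones over a seventh = minor.

minor seventh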